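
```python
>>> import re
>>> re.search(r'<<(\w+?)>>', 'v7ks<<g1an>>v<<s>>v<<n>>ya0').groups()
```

('g1an',)

The match spans [4:12] → '<<g1an>>'.
Captured: group 1 = 'g1an'.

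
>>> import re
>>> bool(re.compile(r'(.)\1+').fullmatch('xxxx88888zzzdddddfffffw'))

`re.fullmatch` requires the pattern to consume the entire string.
Here the pattern can't cover the whole string, so the call returns None, and `bool(None)` is False.

False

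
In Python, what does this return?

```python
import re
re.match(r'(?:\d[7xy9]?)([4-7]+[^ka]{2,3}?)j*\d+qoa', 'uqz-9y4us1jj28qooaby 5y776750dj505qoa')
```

None

`re.match` only tries the pattern at the start of the string.
Here the pattern fails at index 0, so the call returns None.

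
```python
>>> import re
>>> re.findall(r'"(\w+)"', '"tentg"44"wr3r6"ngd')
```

['tentg', 'wr3r6']

Walking the string: at [0:7] match '"tentg"', group 1 = 'tentg'; at [9:16] match '"wr3r6"', group 1 = 'wr3r6'.
One capturing group, so `findall` returns just the captured substring from each match — 2 in all.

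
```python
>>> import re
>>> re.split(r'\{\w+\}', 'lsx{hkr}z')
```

Matches to split on: at [3:8] → '{hkr}'.
The string is cut at each match, leaving 2 pieces.

['lsx', 'z']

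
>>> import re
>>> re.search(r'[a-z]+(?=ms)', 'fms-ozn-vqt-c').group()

'f'

Lookahead/lookbehind check context without consuming it, so the matched span excludes the asserted characters.
The match spans [0:1] → 'f'.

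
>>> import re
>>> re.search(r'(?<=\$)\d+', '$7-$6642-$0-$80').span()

The lookaround is zero-width — it requires the adjacent text to match without consuming it, so the asserted text isn't part of the match.
Unlike `match`, `search` isn't anchored — it looks for the pattern anywhere in the string.
The match spans [1:2] → '7'.

(1, 2)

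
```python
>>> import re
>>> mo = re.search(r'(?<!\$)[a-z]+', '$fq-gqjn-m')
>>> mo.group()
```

A negative assertion filters positions out without eating any characters.
The match spans [2:3] → 'q'.

'q'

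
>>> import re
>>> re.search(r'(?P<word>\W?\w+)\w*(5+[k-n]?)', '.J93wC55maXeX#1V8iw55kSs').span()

(0, 9)

Pattern: optionally a non-word character, then one or more of a word character (captured as 'word'); then zero or more of a word character; then one or more of the literal '5', then optionally a character in [k-n] (captured).
`re.search` scans for the first position where the pattern succeeds.
The match spans [0:9] → '.J93wC55m'.
Captured: group 1 = '.J93wC5', group 2 = '5m'.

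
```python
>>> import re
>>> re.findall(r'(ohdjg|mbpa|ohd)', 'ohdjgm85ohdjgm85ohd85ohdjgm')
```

['ohdjg', 'ohdjg', 'ohd', 'ohdjg']

`|` is ordered: at each position the engine commits to the first alternative that works.
Scanning left to right: at [0:5] match 'ohdjg', group 1 = 'ohdjg'; at [8:13] match 'ohdjg', group 1 = 'ohdjg'; at [16:19] match 'ohd', group 1 = 'ohd'; at [21:26] match 'ohdjg', group 1 = 'ohdjg'.
`findall` collects group 1 from each match (4 total).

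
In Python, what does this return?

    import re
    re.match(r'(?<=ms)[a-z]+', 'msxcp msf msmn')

Because the assertion is zero-width, the text it checks is not consumed and won't appear in the result.
`re.match` won't scan ahead — the pattern has to work from the very first character.
Here the string doesn't start with a match, so the call returns None.

None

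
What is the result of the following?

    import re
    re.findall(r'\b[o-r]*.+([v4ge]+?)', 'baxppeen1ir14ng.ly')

['g']

The pattern matches a word boundary (`\b`, zero-width); then zero or more of a character in [o-r], then one or more of any character; then one or more of one of [v4ge] (lazy) (captured).
Matches: at [0:15] match 'baxppeen1ir14ng', group 1 = 'g'.
Because there's exactly one group, `findall` drops the full match and keeps group 1 from the one hit.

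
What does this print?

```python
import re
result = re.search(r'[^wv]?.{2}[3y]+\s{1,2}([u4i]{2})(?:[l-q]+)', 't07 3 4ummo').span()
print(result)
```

(1, 11)

The pattern matches optionally any character except [wv], then exactly 2 of any character; then one or more of one of [3y], then 1 to 2 of whitespace; then exactly 2 of one of [u4i] (captured); then one or more of a character in [l-q] (non-capturing group).
`search` walks the string left to right and returns the first match it finds.
The match spans [1:11] → '07 3 4ummo'.
Captured: group 1 = '4u'.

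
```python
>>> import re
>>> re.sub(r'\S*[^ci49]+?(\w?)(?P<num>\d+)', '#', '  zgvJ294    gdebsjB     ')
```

'#    gdebsjB     '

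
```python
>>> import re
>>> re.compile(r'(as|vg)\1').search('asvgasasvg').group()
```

'asas'

`\1` has to match the exact text group 1 already captured.
The match spans [4:8] → 'asas'.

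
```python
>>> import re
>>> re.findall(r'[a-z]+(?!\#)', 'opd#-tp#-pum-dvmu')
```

`(?!…)`/`(?<!…)` only lets a position through if the neighbouring text does NOT match; no characters are consumed.
Walking the string: at [0:2] → 'op'; at [5:6] → 't'; at [9:12] → 'pum'; at [13:17] → 'dvmu'.
`findall` yields the raw match text (4 of them) because the pattern has no groups.

['op', 't', 'pum', 'dvmu']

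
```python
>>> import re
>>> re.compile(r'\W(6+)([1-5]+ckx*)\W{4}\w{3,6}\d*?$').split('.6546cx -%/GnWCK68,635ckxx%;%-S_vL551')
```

['.6546cx -%/GnWCK68', '6', '35ckxx', '']

Pattern: a non-word character; then one or more of a literal '6' (captured); then one or more of a character in [1-5], then the literal 'ck', then zero or more of a literal 'x' (captured); then exactly 4 of a non-word character, then 3 to 6 of a word character; then zero or more of a digit (lazy); then anchored at the end.
Matches to split on: at [18:37] → ',635ckxx%;%-S_vL551'.
`re.split` interleaves the captured-group text with the surrounding fragments.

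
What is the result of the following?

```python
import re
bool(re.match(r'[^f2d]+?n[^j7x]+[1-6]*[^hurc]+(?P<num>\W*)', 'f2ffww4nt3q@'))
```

`re.match` won't scan ahead — the pattern has to work from the very first character.
Here position 0 doesn't satisfy it, so the call returns None, and `bool(None)` is False.

False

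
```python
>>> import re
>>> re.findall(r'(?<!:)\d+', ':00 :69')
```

The negative lookaround is zero-width — it rules out positions where the adjacent text would match, without consuming anything.
Since nothing is captured, `findall` lists the 2 matched substrings directly.

['0', '9']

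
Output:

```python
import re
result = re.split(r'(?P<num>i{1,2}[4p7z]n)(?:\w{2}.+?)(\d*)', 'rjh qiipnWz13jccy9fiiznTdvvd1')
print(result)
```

['rjh q', 'iipn', '3', 'jccy9f', 'iizn', '', 'vd1']

The pattern matches 1 to 2 of the literal 'i', then one of [4p7z], then a literal 'n' (captured as 'num'); then exactly 2 of a word character, then one or more of any character (lazy) (non-capturing group); then zero or more of a digit (captured).
The group in the pattern means `split` returns the separators' captures alongside the pieces.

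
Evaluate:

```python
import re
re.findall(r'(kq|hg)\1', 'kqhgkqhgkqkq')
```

['kq']

A backreference is literal: `\1` must see the identical characters the first group matched.
Walking the string: at [8:12] match 'kqkq', group 1 = 'kq'.
Because there's exactly one group, `findall` drops the full match and keeps group 1 from the one hit.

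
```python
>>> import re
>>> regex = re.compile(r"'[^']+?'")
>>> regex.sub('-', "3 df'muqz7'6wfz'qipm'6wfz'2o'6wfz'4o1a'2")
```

Matches: at [4:11] → "'muqz7'"; at [15:21] → "'qipm'"; at [25:29] → "'2o'"; at [33:39] → "'4o1a'".
Every occurrence is swapped for '-'.

'3 df-6wfz-6wfz-6wfz-2'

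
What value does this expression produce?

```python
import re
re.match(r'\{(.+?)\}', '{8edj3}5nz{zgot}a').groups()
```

('8edj3',)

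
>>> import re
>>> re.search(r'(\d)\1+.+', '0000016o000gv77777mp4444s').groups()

('0',)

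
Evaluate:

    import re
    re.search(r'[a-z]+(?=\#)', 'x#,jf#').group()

The lookaround is zero-width — it requires the adjacent text to match without consuming it, so the asserted text isn't part of the match.
The match spans [0:1] → 'x'.

'x'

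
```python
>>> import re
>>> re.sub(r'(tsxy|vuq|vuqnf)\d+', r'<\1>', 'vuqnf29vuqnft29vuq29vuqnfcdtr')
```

'<vuqnf>vuqnft29<vuq>vuqnfcdtr'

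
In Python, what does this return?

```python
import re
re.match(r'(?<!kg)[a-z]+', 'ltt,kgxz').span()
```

The negative lookaround is zero-width — it rules out positions where the adjacent text would match, without consuming anything.
`re.match` won't scan ahead — the pattern has to work from the very first character.
The match spans [0:3] → 'ltt'.

(0, 3)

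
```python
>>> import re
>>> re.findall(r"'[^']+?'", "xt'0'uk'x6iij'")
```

["'0'", "'x6iij'"]

Matches: at [2:5] → "'0'"; at [7:14] → "'x6iij'".
No capturing groups, so `findall` returns the 2 full match strings.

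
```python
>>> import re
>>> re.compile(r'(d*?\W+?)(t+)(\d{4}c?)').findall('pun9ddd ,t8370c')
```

With 3 capturing groups, `findall` returns a 3-tuple per match.

[('ddd ,', 't', '8370c')]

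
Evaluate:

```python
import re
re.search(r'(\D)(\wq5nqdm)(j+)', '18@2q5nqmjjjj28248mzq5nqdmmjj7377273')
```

None

Here nothing in the string fits, so the call returns None.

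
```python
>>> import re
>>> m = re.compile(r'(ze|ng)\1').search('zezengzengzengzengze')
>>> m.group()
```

`\1` is not a pattern — it's the concrete string captured by group 1, re-applied verbatim.
`re.search` scans for the first position where the pattern succeeds.
The match spans [0:4] → 'zeze'.
Captured: group 1 = 'ze'.

'zeze'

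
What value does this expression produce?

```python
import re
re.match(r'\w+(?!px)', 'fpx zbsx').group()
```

'fpx'

Because the assertion is negative and zero-width, positions next to the forbidden text are skipped.
`re.match` only tries the pattern at the start of the string.
The match spans [0:3] → 'fpx'.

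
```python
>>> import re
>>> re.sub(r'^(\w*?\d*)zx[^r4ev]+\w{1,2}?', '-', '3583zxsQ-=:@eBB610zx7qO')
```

This matches anchored at the start of the string; then zero or more of a word character (lazy), then zero or more of a digit (captured); then the literal 'zx', then one or more of any character except [r4ev]; then 1 to 2 of a word character (lazy).
Lazy quantifiers expand one character at a time until the remainder of the pattern can match.
Matches: at [0:13] → '3583zxsQ-=:@e'.
Each match is replaced by '-'.

'-BB610zx7qO'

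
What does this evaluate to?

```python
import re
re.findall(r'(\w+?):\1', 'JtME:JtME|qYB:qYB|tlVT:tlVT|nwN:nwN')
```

['JtME', 'qYB', 'tlVT', 'nwN']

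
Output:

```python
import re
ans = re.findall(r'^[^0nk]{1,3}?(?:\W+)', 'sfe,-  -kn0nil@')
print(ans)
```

['sfe,-  -']

Pattern: anchored at the start of the string; then 1 to 3 of any character except [0nk] (lazy); then one or more of a non-word character (non-capturing group).
Walking the string: at [0:8] → 'sfe,-  -'.
No capturing groups, so `findall` returns the 1 full match string.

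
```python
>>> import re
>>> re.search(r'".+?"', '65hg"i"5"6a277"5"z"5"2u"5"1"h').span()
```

(4, 7)

A `+?`/`*?`/`{m,n}?` starts at its minimum and grows only as far as needed for what follows to match.
`re.search` tries every starting position until one works.
The match spans [4:7] → '"i"'.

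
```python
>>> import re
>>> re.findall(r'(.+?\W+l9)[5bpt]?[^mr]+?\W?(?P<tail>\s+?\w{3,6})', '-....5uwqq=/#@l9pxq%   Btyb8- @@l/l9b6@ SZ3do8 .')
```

This matches one or more of any character (lazy), then one or more of a non-word character, then the literal 'l9' (captured); then optionally one of [5bpt], then one or more of any character except [mr] (lazy); then optionally a non-word character; then one or more of whitespace (lazy), then 3 to 6 of a word character (captured as 'tail').
The `?` after the quantifier makes it lazy — it takes as little as possible before letting the rest of the pattern try.
Scanning left to right: at [0:28] match '-....5uwqq=/#@l9pxq%   Btyb8', groups = ('-....5uwqq=/#@l9', '   Btyb8'); at [28:46] match '- @@l/l9b6@ SZ3do8', groups = ('- @@l/l9', ' SZ3do8').
Multiple groups make `findall` return tuples — one 2-tuple for each match.

[('-....5uwqq=/#@l9', '   Btyb8'), ('- @@l/l9', ' SZ3do8')]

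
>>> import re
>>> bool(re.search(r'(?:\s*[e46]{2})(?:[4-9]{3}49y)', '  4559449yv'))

False

Pattern: zero or more of whitespace, then exactly 2 of one of [e46] (non-capturing group); then exactly 3 of a character in [4-9], then the literal '49y' (non-capturing group).
`re.search` scans for the first position where the pattern succeeds.
Here nothing in the string fits, so the call returns None, and `bool(None)` is False.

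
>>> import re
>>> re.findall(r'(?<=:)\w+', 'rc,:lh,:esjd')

The positive lookaround only admits positions where the adjacent text matches; those characters stay outside the span.
Walking the string: at [4:6] → 'lh'; at [8:12] → 'esjd'.
Since nothing is captured, `findall` lists the 2 matched substrings directly.

['lh', 'esjd']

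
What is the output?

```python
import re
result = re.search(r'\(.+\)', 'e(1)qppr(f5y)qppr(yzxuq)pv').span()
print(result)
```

`re.search` tries every starting position until one works.
The match spans [1:24] → '(1)qppr(f5y)qppr(yzxuq)'.

(1, 24)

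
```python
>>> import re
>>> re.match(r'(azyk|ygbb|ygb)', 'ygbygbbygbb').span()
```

With `match`, the pattern is implicitly anchored at the beginning.
The match spans [0:3] → 'ygb'.
Captured: group 1 = 'ygb'.

(0, 3)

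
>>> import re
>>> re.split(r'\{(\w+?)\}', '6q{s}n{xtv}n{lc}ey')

Because the pattern has a capturing group, `split` also inserts each captured text between the pieces.

['6q', 's', 'n', 'xtv', 'n', 'lc', 'ey']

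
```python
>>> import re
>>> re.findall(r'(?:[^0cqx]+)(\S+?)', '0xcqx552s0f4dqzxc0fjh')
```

['0', 'q', 'x', 'h']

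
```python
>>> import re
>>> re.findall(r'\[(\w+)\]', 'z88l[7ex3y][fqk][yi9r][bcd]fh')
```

['7ex3y', 'fqk', 'yi9r', 'bcd']

Because there's exactly one group, `findall` drops the full match and keeps group 1 from each hit.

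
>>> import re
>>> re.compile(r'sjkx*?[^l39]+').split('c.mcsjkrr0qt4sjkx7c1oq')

['c.mc', '']

Each match becomes a cut point; 2 segments remain.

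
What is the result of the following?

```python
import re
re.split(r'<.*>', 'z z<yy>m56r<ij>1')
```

['z z', '1']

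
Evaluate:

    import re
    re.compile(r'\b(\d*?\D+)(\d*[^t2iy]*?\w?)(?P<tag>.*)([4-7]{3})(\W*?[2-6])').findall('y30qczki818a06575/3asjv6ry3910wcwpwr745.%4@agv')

This matches a word boundary (`\b`, zero-width); then zero or more of a digit (lazy), then one or more of a non-digit (captured); then zero or more of a digit, then zero or more of any character except [t2iy] (lazy), then optionally a word character (captured); then zero or more of any character (captured as 'tag'); then exactly 3 of a character in [4-7] (captured); then zero or more of a non-word character (lazy), then a character in [2-6] (captured).
With the lazy modifier that quantifier settles for the fewest repetitions that let the rest of the pattern succeed (the atoms after it are unaffected and can still be greedy).
Walking the string: at [0:42] match 'y30qczki818a06575/3asjv6ry3910wcwpwr745.%4', groups = ('y', '30q', 'czki818a06575/3asjv6ry3910wcwpwr', '745', '.%4').
`findall` packs the 5 group values into a tuple for every match.

[('y', '30q', 'czki818a06575/3asjv6ry3910wcwpwr', '745', '.%4')]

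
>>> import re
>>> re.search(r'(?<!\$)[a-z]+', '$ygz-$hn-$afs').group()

'gz'

A negative assertion filters positions out without eating any characters.
Unlike `match`, `search` isn't anchored — it looks for the pattern anywhere in the string.
The match spans [2:4] → 'gz'.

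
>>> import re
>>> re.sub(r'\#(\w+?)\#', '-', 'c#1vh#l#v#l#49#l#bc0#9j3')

'c-l-l-l-9j3'

Matches: at [1:6] → '#1vh#'; at [7:10] → '#v#'; at [11:15] → '#49#'; at [16:21] → '#bc0#'.
`sub` substitutes '-' at each match site.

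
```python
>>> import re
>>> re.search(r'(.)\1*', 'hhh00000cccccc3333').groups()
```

A backreference is literal: `\1` must see the identical characters the first group matched.
`re.search` scans for the first position where the pattern succeeds.
The match spans [0:3] → 'hhh'.
Captured: group 1 = 'h'.

('h',)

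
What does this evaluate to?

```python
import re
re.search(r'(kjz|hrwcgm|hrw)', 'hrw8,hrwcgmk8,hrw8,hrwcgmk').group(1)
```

`re.search` scans for the first position where the pattern succeeds.
The match spans [0:3] → 'hrw'.
Captured: group 1 = 'hrw'.

'hrw'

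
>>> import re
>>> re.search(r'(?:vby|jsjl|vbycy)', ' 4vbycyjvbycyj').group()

'vby'

`|` is ordered: at each position the engine commits to the first alternative that works.
`re.search` tries every starting position until one works.
The match spans [2:5] → 'vby'.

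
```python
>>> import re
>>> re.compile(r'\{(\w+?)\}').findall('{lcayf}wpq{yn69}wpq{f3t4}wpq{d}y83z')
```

Because there's exactly one group, `findall` drops the full match and keeps group 1 from each hit.

['lcayf', 'yn69', 'f3t4', 'd']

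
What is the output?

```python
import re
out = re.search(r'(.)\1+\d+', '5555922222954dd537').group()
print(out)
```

5555922222954

`\1` has to match the exact text group 1 already captured.
The match spans [0:13] → '5555922222954'.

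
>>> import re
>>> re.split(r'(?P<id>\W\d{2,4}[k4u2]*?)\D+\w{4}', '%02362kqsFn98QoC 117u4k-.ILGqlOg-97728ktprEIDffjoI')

['', '%02362', 'C', ' 117u4', '8ktprEIDffjoI']

The pattern matches a non-word character, then 2 to 4 of a digit, then zero or more of one of [k4u2] (lazy) (captured as 'id'); then one or more of a non-digit; then exactly 4 of a word character.
Matches to split on: at [0:15] → '%02362kqsFn98Qo'; at [16:37] → ' 117u4k-.ILGqlOg-9772'.
The group in the pattern means `split` returns the separators' captures alongside the pieces.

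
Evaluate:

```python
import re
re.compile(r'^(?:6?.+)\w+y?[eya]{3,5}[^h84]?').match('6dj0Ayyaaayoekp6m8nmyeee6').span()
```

The pattern matches anchored at the start of the string; then optionally the literal '6', then one or more of any character (non-capturing group); then one or more of a word character, then optionally a literal 'y'; then 3 to 5 of one of [eya], then optionally any character except [h84].
With `match`, the pattern is implicitly anchored at the beginning.
The match spans [0:25] → '6dj0Ayyaaayoekp6m8nmyeee6'.

(0, 25)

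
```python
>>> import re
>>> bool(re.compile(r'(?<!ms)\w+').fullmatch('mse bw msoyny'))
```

The negative lookaround is zero-width — it rules out positions where the adjacent text would match, without consuming anything.
For `fullmatch`, every character of the input must be accounted for by the pattern.
Here the pattern can't cover the whole string, so the call returns None, and `bool(None)` is False.

False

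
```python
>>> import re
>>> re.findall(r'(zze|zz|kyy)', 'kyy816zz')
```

Matches: at [0:3] match 'kyy', group 1 = 'kyy'; at [6:8] match 'zz', group 1 = 'zz'.
Because there's exactly one group, `findall` drops the full match and keeps group 1 from each hit.

['kyy', 'zz']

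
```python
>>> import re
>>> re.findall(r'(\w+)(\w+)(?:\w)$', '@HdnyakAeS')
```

The pattern matches one or more of a word character (captured); then one or more of a word character (captured); then a word character (non-capturing group); then anchored at the end.
Matches: at [1:10] match 'HdnyakAeS', groups = ('HdnyakA', 'e').
`findall` packs the 2 group values into a tuple for every match.

[('HdnyakA', 'e')]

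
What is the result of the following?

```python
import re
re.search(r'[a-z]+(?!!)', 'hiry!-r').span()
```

(0, 3)

The negative lookaround is zero-width — it rules out positions where the adjacent text would match, without consuming anything.
The match spans [0:3] → 'hir'.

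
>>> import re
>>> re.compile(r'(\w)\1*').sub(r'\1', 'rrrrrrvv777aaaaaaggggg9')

'rv7ag9'

After group 1 captures some text, `\1` only succeeds where that same text appears again.
Matches: at [0:6] → 'rrrrrr'; at [6:8] → 'vv'; at [8:11] → '777'; at [11:17] → 'aaaaaa'; at [17:22] → 'ggggg'; ….
`\1` in the replacement pulls in group 1's text for each match.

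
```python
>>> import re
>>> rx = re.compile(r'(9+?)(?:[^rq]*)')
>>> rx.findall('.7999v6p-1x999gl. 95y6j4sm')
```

['9']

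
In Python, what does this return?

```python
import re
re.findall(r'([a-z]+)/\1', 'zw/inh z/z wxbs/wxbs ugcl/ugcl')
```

`\1` has to match the exact text group 1 already captured.
One capturing group, so `findall` returns just the captured substring from each match — 3 in all.

['z', 'wxbs', 'ugcl']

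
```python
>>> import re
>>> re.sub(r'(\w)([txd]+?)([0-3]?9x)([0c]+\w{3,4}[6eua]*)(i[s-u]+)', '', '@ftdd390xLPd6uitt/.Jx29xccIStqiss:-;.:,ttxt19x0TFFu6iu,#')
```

'@ftdd390xLPd6uitt/.:-;.:,,#'

This matches a word character (captured); then one or more of one of [txd] (lazy) (captured); then optionally a character in [0-3], then the literal '9x' (captured); then one or more of one of [0c], then 3 to 4 of a word character, then zero or more of one of [6eua] (captured); then a literal 'i', then one or more of a character in [s-u] (captured).
Matches: at [19:33] → 'Jx29xccIStqiss'; at [39:54] → 'ttxt19x0TFFu6iu'.
Every occurrence is swapped for ''.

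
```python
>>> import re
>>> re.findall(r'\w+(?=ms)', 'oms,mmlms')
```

['o', 'mml']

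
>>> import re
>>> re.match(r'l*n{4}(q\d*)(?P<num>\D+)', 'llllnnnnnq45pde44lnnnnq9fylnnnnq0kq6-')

None

The pattern matches zero or more of a literal 'l', then exactly 4 of the literal 'n'; then the literal 'q', then zero or more of a digit (captured); then one or more of a non-digit (captured as 'num').
`match` is anchored at position 0; if the pattern doesn't fit there, it returns None.
Here position 0 doesn't satisfy it, so the call returns None.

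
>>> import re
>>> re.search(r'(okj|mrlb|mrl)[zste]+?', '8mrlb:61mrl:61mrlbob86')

None

`search` walks the string left to right and returns the first match it finds.
Here no position works, so the call returns None.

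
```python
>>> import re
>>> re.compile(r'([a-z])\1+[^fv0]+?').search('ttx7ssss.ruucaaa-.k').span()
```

(0, 3)

`\1` has to match the exact text group 1 already captured.
`re.search` scans for the first position where the pattern succeeds.
The match spans [0:3] → 'ttx'.
Captured: group 1 = 't'.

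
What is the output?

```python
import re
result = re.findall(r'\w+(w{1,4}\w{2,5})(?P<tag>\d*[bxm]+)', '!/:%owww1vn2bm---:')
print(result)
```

The pattern matches one or more of a word character; then 1 to 4 of the literal 'w', then 2 to 5 of a word character (captured); then zero or more of a digit, then one or more of one of [bxm] (captured as 'tag').
Multiple groups make `findall` return tuples — one 2-tuple for the one match.

[('w1vn2b', 'm')]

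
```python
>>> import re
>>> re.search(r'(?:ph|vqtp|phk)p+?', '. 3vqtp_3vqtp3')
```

None

Here no position works, so the call returns None.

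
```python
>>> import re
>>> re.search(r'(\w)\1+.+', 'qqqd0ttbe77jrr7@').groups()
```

`\1` has to match the exact text group 1 already captured.
Unlike `match`, `search` isn't anchored — it looks for the pattern anywhere in the string.
The match spans [0:16] → 'qqqd0ttbe77jrr7@'.
Captured: group 1 = 'q'.

('q',)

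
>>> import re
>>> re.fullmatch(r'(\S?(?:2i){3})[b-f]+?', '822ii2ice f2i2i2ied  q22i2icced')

Pattern: optionally a non-whitespace character, then the literal '2i' repeated 3 times (captured); then one or more of a character in [b-f] (lazy).
`re.fullmatch` is like wrapping the pattern in `^…$` (in single-line mode).
Here the pattern can't cover the whole string, so the call returns None.

None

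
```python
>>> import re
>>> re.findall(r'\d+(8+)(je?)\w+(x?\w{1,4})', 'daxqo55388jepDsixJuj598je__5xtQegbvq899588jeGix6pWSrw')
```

[('8', 'je', 'w')]

`findall` packs the 3 group values into a tuple for every match.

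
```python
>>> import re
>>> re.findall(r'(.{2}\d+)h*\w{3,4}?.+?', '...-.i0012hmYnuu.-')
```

['.i0012']

This matches exactly 2 of any character, then one or more of a digit (captured); then zero or more of a literal 'h', then 3 to 4 of a word character (lazy), then one or more of any character (lazy).
Walking the string: at [4:15] match '.i0012hmYnu', group 1 = '.i0012'.
With a single group, `findall` returns only what that group captured — 1 item.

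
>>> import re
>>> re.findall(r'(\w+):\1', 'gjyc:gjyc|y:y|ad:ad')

`\1` has to match the exact text group 1 already captured.
Matches: at [0:9] match 'gjyc:gjyc', group 1 = 'gjyc'; at [10:13] match 'y:y', group 1 = 'y'; at [14:19] match 'ad:ad', group 1 = 'ad'.
Because there's exactly one group, `findall` drops the full match and keeps group 1 from each hit.

['gjyc', 'y', 'ad']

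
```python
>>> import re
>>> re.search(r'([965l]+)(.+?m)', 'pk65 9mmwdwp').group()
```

'65 9m'

A `+?`/`*?`/`{m,n}?` starts at its minimum and grows only as far as needed for what follows to match.
The match spans [2:7] → '65 9m'.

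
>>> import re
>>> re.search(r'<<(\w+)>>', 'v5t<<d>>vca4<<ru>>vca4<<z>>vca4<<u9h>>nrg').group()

'<<d>>'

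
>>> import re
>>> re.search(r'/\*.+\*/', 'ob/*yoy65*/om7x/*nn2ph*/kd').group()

`re.search` scans for the first position where the pattern succeeds.
The match spans [2:24] → '/*yoy65*/om7x/*nn2ph*/'.

'/*yoy65*/om7x/*nn2ph*/'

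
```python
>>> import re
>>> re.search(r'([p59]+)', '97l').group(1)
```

'9'

The pattern matches one or more of one of [p59] (captured).
`search` walks the string left to right and returns the first match it finds.
The match spans [0:1] → '9'.
Captured: group 1 = '9'.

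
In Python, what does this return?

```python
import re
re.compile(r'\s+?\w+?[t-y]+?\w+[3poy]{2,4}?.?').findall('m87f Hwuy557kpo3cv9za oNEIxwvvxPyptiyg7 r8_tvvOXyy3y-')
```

[' Hwuy557kpo3c', ' oNEIxwvvxPypt', ' r8_tvvOXyy3y-']

This matches one or more of whitespace (lazy), then one or more of a word character (lazy), then one or more of a character in [t-y] (lazy); then one or more of a word character, then 2 to 4 of one of [3poy] (lazy), then optionally any character.
Walking the string: at [4:17] → ' Hwuy557kpo3c'; at [21:35] → ' oNEIxwvvxPypt'; at [39:53] → ' r8_tvvOXyy3y-'.
`findall` yields the raw match text (3 of them) because the pattern has no groups.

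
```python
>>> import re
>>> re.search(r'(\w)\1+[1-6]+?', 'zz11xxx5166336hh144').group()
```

'zz1'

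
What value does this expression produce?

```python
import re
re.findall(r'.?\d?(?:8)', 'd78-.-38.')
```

['d78', '-38']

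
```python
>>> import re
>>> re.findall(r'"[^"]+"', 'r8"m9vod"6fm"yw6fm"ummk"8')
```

Scanning left to right: at [2:9] → '"m9vod"'; at [12:19] → '"yw6fm"'.
Since nothing is captured, `findall` lists the 2 matched substrings directly.

['"m9vod"', '"yw6fm"']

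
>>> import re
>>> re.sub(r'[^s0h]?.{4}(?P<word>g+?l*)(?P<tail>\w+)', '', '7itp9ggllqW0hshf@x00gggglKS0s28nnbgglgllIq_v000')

''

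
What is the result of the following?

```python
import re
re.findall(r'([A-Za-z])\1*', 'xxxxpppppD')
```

['x', 'p', 'D']

`\1` is not a pattern — it's the concrete string captured by group 1, re-applied verbatim.
`findall` collects group 1 from each match (3 total).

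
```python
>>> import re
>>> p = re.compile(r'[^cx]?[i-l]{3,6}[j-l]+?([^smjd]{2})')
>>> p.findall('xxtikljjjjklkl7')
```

['kl']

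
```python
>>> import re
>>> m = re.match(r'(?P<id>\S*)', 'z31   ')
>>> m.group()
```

'z31'

Pattern: zero or more of a non-whitespace character (captured as 'id').
`re.match` won't scan ahead — the pattern has to work from the very first character.
The match spans [0:3] → 'z31'.
Captured: group 1 = 'z31'.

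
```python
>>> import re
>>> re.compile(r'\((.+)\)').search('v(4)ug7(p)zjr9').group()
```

'(4)ug7(p)'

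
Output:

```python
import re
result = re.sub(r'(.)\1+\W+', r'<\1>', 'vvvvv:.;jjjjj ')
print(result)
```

<v><j>

The backreference `\1` re-matches whatever the first group consumed, character for character.
Matches: at [0:8] → 'vvvvv:.;'; at [8:14] → 'jjjjj '.
The replacement refers to a captured group, so each match is rewritten using its own captured text.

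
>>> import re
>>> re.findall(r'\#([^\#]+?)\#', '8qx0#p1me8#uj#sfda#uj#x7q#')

Scanning left to right: at [4:11] match '#p1me8#', group 1 = 'p1me8'; at [13:19] match '#sfda#', group 1 = 'sfda'; at [21:26] match '#x7q#', group 1 = 'x7q'.
One capturing group, so `findall` returns just the captured substring from each match — 3 in all.

['p1me8', 'sfda', 'x7q']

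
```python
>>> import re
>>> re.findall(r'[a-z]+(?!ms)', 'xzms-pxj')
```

['xzms', 'pxj']

A negative assertion filters positions out without eating any characters.
Walking the string: at [0:4] → 'xzms'; at [5:8] → 'pxj'.
With no groups in the pattern, `findall` gives back each whole match — 2 here.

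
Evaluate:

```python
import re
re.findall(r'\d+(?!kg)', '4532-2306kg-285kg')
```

['4532', '230', '28']

The negative lookahead/lookbehind blocks any match where the forbidden context is present.
With no groups in the pattern, `findall` gives back each whole match — 3 here.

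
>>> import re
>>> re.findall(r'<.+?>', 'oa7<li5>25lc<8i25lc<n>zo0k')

['<li5>', '<8i25lc<n>']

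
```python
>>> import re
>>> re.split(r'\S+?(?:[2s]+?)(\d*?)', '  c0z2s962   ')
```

['  ', '', '', '', '   ']

The pattern matches one or more of a non-whitespace character (lazy); then one or more of one of [2s] (lazy) (non-capturing group); then zero or more of a digit (lazy) (captured).
Matches to split on: at [2:6] → 'c0z2'; at [6:10] → 's962'.
`re.split` interleaves the captured-group text with the surrounding fragments.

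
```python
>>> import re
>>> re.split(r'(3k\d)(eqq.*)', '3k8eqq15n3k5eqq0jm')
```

['', '3k8', 'eqq15n3k5eqq0jm', '']

The pattern matches the literal '3k', then a digit (captured); then the literal 'eqq', then zero or more of any character (captured).
Matches to split on: at [0:18] → '3k8eqq15n3k5eqq0jm'.
The group in the pattern means `split` returns the separators' captures alongside the pieces.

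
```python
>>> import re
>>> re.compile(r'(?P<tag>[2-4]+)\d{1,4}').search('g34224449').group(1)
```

'3422444'

The match spans [1:9] → '34224449'.
Captured: group 1 = '3422444'.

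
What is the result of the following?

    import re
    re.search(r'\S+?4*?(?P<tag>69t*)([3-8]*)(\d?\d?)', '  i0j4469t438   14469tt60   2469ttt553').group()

'i0j4469t438'

The match spans [2:13] → 'i0j4469t438'.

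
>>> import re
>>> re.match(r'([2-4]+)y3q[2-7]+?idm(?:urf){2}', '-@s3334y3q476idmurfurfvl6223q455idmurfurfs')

None

This matches one or more of a character in [2-4] (captured); then the literal 'y3q', then one or more of a character in [2-7] (lazy); then the literal 'idm', then the literal 'urf' repeated 2 times.
`re.match` only tries the pattern at the start of the string.
Here the string doesn't start with a match, so the call returns None.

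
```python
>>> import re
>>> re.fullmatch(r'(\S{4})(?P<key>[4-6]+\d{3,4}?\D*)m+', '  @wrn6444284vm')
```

None

Pattern: exactly 4 of a non-whitespace character (captured); then one or more of a character in [4-6], then 3 to 4 of a digit (lazy), then zero or more of a non-digit (captured as 'key'); then one or more of a literal 'm'.
`fullmatch` succeeds only if the pattern covers the string from start to end.
Here the pattern can't cover the whole string, so the call returns None.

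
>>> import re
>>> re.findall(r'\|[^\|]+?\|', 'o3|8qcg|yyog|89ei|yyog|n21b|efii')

['|8qcg|', '|89ei|', '|n21b|']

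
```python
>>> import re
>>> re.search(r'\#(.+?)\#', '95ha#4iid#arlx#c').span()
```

(4, 10)

The `?` after the quantifier makes it lazy — it takes as little as possible before letting the rest of the pattern try.
`re.search` tries every starting position until one works.
The match spans [4:10] → '#4iid#'.
Captured: group 1 = '4iid'.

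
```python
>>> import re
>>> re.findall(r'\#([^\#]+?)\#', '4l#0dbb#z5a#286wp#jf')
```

Matches: at [2:8] match '#0dbb#', group 1 = '0dbb'; at [11:18] match '#286wp#', group 1 = '286wp'.
`findall` collects group 1 from each match (2 total).

['0dbb', '286wp']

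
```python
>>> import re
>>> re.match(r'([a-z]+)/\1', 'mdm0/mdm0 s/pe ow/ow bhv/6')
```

The backreference `\1` re-matches whatever the first group consumed, character for character.
`re.match` won't scan ahead — the pattern has to work from the very first character.
Here the string doesn't start with a match, so the call returns None.

None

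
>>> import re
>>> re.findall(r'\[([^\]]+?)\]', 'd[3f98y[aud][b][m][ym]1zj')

['3f98y[aud', 'b', 'm', 'ym']

Walking the string: at [1:12] match '[3f98y[aud]', group 1 = '3f98y[aud'; at [12:15] match '[b]', group 1 = 'b'; at [15:18] match '[m]', group 1 = 'm'; at [18:22] match '[ym]', group 1 = 'ym'.
Because there's exactly one group, `findall` drops the full match and keeps group 1 from each hit.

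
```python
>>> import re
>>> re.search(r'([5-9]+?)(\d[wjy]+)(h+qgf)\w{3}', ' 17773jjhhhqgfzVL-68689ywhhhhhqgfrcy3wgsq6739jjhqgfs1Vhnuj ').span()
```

Pattern: one or more of a character in [5-9] (lazy) (captured); then a digit, then one or more of one of [wjy] (captured); then one or more of the literal 'h', then the literal 'qgf' (captured); then exactly 3 of a word character.
`search` walks the string left to right and returns the first match it finds.
The match spans [2:17] → '7773jjhhhqgfzVL'.
Captured: group 1 = '777', group 2 = '3jj', group 3 = 'hhhqgf'.

(2, 17)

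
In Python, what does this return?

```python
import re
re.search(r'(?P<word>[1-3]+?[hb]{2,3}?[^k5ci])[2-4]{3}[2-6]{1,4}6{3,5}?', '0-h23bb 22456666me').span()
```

(3, 16)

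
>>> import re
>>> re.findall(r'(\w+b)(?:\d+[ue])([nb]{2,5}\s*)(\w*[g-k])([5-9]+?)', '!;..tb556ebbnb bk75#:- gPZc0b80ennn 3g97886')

[('tb', 'bbnb ', 'bk', '7'), ('gPZc0b', 'nnn ', '3g', '9')]

The pattern matches one or more of a word character, then a literal 'b' (captured); then one or more of a digit, then one of [ue] (non-capturing group); then 2 to 5 of one of [nb], then zero or more of whitespace (captured); then zero or more of a word character, then a character in [g-k] (captured); then one or more of a character in [5-9] (lazy) (captured).
Matches: at [4:18] match 'tb556ebbnb bk7', groups = ('tb', 'bbnb ', 'bk', '7'); at [23:39] match 'gPZc0b80ennn 3g9', groups = ('gPZc0b', 'nnn ', '3g', '9').
`findall` packs the 4 group values into a tuple for every match.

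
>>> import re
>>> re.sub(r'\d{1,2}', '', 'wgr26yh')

'wgryh'

This matches 1 to 2 of a digit.
Matches: at [3:5] → '26'.
`sub` substitutes '' at each match site.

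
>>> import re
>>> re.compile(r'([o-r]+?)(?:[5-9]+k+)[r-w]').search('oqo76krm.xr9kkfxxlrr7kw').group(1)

'oqo'

The match spans [0:7] → 'oqo76kr'.
Captured: group 1 = 'oqo'.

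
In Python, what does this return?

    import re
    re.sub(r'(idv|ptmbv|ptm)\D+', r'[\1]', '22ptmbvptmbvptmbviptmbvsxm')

Alternation tries branches left to right and keeps the first one that lets the overall match succeed at that position.
The replacement refers to a captured group, so each match is rewritten using its own captured text.

'22[ptmbv]'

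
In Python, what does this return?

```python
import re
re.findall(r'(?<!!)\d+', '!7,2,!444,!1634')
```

Because the assertion is negative and zero-width, positions next to the forbidden text are skipped.
`findall` yields the raw match text (3 of them) because the pattern has no groups.

['2', '44', '634']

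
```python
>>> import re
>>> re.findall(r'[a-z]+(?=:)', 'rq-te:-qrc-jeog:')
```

['te', 'jeog']

The positive lookaround only admits positions where the adjacent text matches; those characters stay outside the span.
Since nothing is captured, `findall` lists the 2 matched substrings directly.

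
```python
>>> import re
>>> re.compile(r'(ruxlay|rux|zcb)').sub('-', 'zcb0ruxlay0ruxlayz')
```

'-0-0-z'

`|` is ordered: at each position the engine commits to the first alternative that works.
Matches: at [0:3] → 'zcb'; at [4:10] → 'ruxlay'; at [11:17] → 'ruxlay'.
Every occurrence is swapped for '-'.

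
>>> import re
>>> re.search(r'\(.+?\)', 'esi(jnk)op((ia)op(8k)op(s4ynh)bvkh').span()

Lazy quantifiers expand one character at a time until the remainder of the pattern can match.
The match spans [3:8] → '(jnk)'.

(3, 8)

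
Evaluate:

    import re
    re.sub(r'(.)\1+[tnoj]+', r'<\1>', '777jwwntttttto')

'<7><w>'

`\1` has to match the exact text group 1 already captured.
Matches: at [0:4] → '777j'; at [4:14] → 'wwntttttto'.
The replacement refers to a captured group, so each match is rewritten using its own captured text.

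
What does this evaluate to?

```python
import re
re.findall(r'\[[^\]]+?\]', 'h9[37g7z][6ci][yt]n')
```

Matches: at [2:9] → '[37g7z]'; at [9:14] → '[6ci]'; at [14:18] → '[yt]'.
With no groups in the pattern, `findall` gives back each whole match — 3 here.

['[37g7z]', '[6ci]', '[yt]']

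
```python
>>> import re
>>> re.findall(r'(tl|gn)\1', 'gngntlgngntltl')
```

`\1` has to match the exact text group 1 already captured.
Because there's exactly one group, `findall` drops the full match and keeps group 1 from each hit.

['gn', 'gn', 'tl']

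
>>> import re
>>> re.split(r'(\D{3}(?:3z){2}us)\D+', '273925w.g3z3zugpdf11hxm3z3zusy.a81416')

This matches exactly 3 of a non-digit, then the literal '3z' repeated 2 times, then the literal 'us' (captured); then one or more of a non-digit.
Matches to split on: at [20:32] → 'hxm3z3zusy.a'.
The group in the pattern means `split` returns the separators' captures alongside the pieces.

['273925w.g3z3zugpdf11', 'hxm3z3zus', '81416']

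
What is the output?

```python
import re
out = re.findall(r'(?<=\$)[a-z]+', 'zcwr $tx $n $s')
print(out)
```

['tx', 'n', 's']

The `(?=…)`/`(?<=…)` assertion just peeks at neighbouring text; it doesn't advance the match position.
Matches: at [6:8] → 'tx'; at [10:11] → 'n'; at [13:14] → 's'.
Since nothing is captured, `findall` lists the 3 matched substrings directly.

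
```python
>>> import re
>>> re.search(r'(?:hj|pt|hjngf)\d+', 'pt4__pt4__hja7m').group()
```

The match spans [0:3] → 'pt4'.

'pt4'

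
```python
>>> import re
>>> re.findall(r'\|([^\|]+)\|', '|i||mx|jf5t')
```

['i', 'mx']

Matches: at [0:3] match '|i|', group 1 = 'i'; at [3:7] match '|mx|', group 1 = 'mx'.
With a single group, `findall` returns only what that group captured — 2 items.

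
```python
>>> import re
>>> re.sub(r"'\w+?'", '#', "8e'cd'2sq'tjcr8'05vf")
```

Matches: at [2:6] → "'cd'"; at [9:16] → "'tjcr8'".
Every occurrence is swapped for '#'.

'8e#2sq#05vf'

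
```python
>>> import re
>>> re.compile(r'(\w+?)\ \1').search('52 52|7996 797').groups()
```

('52',)

`\1` is not a pattern — it's the concrete string captured by group 1, re-applied verbatim.
`search` walks the string left to right and returns the first match it finds.
The match spans [0:5] → '52 52'.
Captured: group 1 = '52'.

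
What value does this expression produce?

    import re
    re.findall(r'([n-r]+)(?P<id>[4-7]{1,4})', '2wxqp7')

Pattern: one or more of a character in [n-r] (captured); then 1 to 4 of a character in [4-7] (captured as 'id').
Matches: at [3:6] match 'qp7', groups = ('qp', '7').
2 groups means the one result is a tuple of 2 captured strings — 1 here.

[('qp', '7')]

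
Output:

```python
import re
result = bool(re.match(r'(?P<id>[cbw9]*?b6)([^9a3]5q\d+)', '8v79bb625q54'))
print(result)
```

The pattern matches zero or more of one of [cbw9] (lazy), then the literal 'b6' (captured as 'id'); then any character except [9a3], then the literal '5q', then one or more of a digit (captured).
`re.match` only tries the pattern at the start of the string.
Here position 0 doesn't satisfy it, so the call returns None, and `bool(None)` is False.

False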